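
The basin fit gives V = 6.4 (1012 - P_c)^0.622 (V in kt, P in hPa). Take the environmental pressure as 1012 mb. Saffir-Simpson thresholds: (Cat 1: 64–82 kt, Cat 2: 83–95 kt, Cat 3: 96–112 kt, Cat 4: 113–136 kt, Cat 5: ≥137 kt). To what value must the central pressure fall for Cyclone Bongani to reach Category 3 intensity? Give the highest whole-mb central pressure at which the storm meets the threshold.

Category 3 begins at V = 96 kt.
Required ΔP = (96/6.4)^(1/0.622) = 15.000^1.608 ≈ 77.77 mb.
P_c ≤ 1012 − 77.77 = 934.23, so the highest integer P_c is 934 mb.

934 mb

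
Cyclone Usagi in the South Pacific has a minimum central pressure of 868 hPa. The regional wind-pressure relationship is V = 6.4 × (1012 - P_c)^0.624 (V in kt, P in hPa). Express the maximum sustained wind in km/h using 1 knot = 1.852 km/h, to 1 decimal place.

ΔP = 1012 − 868 = 144 hPa.
V ≈ 6.4 × 144^0.624 = 6.4 × 22.224 ≈ 142.232 kt.
142.232 × 1.852 ≈ 263.41 km/h → 263.4 km/h.

263.4 km/h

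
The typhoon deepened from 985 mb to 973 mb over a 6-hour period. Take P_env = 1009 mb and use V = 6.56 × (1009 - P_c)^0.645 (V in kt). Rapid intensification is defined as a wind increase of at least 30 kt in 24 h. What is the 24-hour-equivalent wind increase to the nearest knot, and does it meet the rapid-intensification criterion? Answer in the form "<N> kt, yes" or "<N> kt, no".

61 kt, yes

V₁: ΔP = 24, V ≈ 6.56 × 24^0.645 ≈ 50.95 kt.
V₂: ΔP = 36, V ≈ 6.56 × 36^0.645 ≈ 66.18 kt.
ΔV over 6 h = 15.23 kt → 24 h equivalent = 15.23 × 24/6 ≈ 60.92 kt.
61 kt ≥ 30 kt ⇒ rapid intensification.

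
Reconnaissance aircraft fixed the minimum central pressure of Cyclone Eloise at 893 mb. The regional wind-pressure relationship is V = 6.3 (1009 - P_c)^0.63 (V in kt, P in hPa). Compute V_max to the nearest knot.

ΔP = 1009 − 893 = 116 mb.
116^0.63 ≈ 19.981.
V ≈ 6.3 × 19.981 ≈ 125.9 kt.

126 kt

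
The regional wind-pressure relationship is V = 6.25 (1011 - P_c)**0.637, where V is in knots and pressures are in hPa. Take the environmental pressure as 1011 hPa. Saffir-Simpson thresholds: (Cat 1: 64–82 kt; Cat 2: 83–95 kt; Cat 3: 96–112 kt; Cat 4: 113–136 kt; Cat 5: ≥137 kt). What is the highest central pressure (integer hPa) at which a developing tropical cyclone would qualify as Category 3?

Category 3 begins at V = 96 kt.
Required ΔP = (96/6.25)^(1/0.637) = 15.360^1.570 ≈ 72.86 hPa.
P_c ≤ 1011 − 72.86 = 938.14, so the highest integer P_c is 938 hPa.

938 hPa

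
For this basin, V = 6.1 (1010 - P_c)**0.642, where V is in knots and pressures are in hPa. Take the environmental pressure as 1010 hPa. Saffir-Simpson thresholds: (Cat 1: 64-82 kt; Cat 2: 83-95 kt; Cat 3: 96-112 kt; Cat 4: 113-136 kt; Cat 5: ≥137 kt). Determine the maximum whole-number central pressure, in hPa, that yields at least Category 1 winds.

Category 1 begins at V = 64 kt.
Required ΔP = (64/6.1)^(1/0.642) = 10.492^1.558 ≈ 38.91 hPa.
P_c ≤ 1010 − 38.91 = 971.09, so the highest integer P_c is 971 hPa.

971 hPa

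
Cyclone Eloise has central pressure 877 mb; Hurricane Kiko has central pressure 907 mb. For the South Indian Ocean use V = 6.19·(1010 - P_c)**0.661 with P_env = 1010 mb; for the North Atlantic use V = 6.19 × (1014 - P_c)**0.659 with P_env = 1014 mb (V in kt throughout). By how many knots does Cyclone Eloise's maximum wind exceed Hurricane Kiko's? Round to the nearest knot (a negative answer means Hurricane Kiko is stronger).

22 kt

Cyclone Eloise: ΔP = 133; V ≈ 6.19 × 133^0.661 ≈ 156.88 kt.
Hurricane Kiko: ΔP = 107; V ≈ 6.19 × 107^0.659 ≈ 134.60 kt.
Difference ≈ 156.88 − 134.60 = 22.28 → 22 kt.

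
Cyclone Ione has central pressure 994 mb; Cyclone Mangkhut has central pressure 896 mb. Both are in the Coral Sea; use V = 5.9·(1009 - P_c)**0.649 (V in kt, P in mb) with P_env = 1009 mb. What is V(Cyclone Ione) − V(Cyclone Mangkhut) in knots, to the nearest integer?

-93 kt

Cyclone Ione: ΔP = 15; V ≈ 5.9 × 15^0.649 ≈ 34.21 kt.
Cyclone Mangkhut: ΔP = 113; V ≈ 5.9 × 113^0.649 ≈ 126.85 kt.
Difference ≈ 34.21 − 126.85 = -92.64 → -93 kt.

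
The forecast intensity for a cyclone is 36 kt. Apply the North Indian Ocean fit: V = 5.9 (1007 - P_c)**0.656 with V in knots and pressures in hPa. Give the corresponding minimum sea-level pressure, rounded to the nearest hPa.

991 hPa

ΔP = (V / 5.9)^(1/0.656) = (36/5.9)^1.524.
36/5.9 = 6.102; 6.102^1.524 ≈ 15.75 hPa.
P_c = 1007 − 15.75 = 991.25 ≈ 991 hPa.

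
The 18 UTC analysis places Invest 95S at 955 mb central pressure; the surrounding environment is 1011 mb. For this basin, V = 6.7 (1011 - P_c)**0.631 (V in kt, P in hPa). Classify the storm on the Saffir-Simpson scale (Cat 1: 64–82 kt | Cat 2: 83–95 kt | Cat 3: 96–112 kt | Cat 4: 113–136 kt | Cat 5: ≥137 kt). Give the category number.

ΔP = 1011 − 955 = 56 mb.
V ≈ 6.7 × 56^0.631 = 6.7 × 12.68 ≈ 85 kt.
85 kt falls in the Category 2 band.

2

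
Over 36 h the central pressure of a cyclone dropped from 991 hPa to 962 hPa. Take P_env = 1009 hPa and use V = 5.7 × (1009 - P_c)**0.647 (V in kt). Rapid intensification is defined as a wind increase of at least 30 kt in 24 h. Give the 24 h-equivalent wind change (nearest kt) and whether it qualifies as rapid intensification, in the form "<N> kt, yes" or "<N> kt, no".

21 kt, no

V₁: ΔP = 18, V ≈ 5.7 × 18^0.647 ≈ 36.99 kt.
V₂: ΔP = 47, V ≈ 5.7 × 47^0.647 ≈ 68.82 kt.
ΔV over 36 h = 31.83 kt → 24 h equivalent = 31.83 × 24/36 ≈ 21.22 kt.
21 kt < 30 kt ⇒ not rapid intensification.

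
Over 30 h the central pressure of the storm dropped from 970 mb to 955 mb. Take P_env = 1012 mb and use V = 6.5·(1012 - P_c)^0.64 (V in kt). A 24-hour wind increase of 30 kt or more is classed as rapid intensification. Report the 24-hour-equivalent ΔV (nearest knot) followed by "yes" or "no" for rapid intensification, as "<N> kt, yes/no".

V₁: ΔP = 42, V ≈ 6.5 × 42^0.64 ≈ 71.09 kt.
V₂: ΔP = 57, V ≈ 6.5 × 57^0.64 ≈ 86.43 kt.
ΔV over 30 h = 15.34 kt → 24 h equivalent = 15.34 × 24/30 ≈ 12.27 kt.
12 kt < 30 kt ⇒ not rapid intensification.

12 kt, no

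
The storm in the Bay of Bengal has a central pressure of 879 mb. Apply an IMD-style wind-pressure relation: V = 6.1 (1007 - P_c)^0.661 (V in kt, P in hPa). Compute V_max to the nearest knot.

151 kt

ΔP = 1007 − 879 = 128 mb.
128^0.661 ≈ 24.710.
V ≈ 6.1 × 24.710 ≈ 150.7 kt.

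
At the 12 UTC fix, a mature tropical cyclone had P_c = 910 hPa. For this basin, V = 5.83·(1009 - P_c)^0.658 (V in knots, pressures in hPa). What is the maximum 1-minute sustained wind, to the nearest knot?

120 kt

ΔP = 1009 − 910 = 99 hPa.
99^0.658 ≈ 20.565.
V ≈ 5.83 × 20.565 ≈ 119.9 kt.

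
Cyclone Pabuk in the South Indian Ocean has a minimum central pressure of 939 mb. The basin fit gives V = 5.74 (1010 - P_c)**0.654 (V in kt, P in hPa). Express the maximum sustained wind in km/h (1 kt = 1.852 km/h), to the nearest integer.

ΔP = 1010 − 939 = 71 mb.
V ≈ 5.74 × 71^0.654 = 5.74 × 16.245 ≈ 93.247 kt.
93.247 × 1.852 ≈ 172.69 km/h → 173 km/h.

173 km/h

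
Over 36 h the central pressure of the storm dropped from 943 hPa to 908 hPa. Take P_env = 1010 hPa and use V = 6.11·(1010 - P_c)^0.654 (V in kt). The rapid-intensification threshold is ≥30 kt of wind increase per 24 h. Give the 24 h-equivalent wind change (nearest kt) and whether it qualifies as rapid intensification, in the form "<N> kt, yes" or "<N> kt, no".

20 kt, no

V₁: ΔP = 67, V ≈ 6.11 × 67^0.654 ≈ 95.56 kt.
V₂: ΔP = 102, V ≈ 6.11 × 102^0.654 ≈ 125.80 kt.
ΔV over 36 h = 30.24 kt → 24 h equivalent = 30.24 × 24/36 ≈ 20.16 kt.
20 kt < 30 kt ⇒ not rapid intensification.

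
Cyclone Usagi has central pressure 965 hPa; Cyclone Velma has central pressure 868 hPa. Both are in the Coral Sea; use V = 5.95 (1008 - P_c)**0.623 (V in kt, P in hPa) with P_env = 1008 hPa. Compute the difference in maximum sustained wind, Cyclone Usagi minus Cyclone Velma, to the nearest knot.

Cyclone Usagi: ΔP = 43; V ≈ 5.95 × 43^0.623 ≈ 61.97 kt.
Cyclone Velma: ΔP = 140; V ≈ 5.95 × 140^0.623 ≈ 129.29 kt.
Difference ≈ 61.97 − 129.29 = -67.32 → -67 kt.

-67 kt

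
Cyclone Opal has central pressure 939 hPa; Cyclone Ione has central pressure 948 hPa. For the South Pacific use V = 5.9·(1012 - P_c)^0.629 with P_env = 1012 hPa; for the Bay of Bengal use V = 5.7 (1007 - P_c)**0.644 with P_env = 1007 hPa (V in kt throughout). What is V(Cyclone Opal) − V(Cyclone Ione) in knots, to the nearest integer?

9 kt

Cyclone Opal: ΔP = 73; V ≈ 5.9 × 73^0.629 ≈ 87.68 kt.
Cyclone Ione: ΔP = 59; V ≈ 5.7 × 59^0.644 ≈ 78.76 kt.
Difference ≈ 87.68 − 78.76 = 8.92 → 9 kt.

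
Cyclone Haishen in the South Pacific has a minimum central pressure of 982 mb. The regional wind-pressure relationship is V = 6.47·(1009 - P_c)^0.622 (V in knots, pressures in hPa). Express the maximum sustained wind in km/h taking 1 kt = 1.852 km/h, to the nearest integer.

ΔP = 1009 − 982 = 27 mb.
V ≈ 6.47 × 27^0.622 = 6.47 × 7.768 ≈ 50.259 kt.
50.259 × 1.852 ≈ 93.08 km/h → 93 km/h.

93 km/h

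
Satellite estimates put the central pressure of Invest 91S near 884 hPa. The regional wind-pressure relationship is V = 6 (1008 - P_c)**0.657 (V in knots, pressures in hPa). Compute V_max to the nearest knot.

142 kt

ΔP = 1008 − 884 = 124 hPa.
124^0.657 ≈ 23.734.
V ≈ 6 × 23.734 ≈ 142.4 kt.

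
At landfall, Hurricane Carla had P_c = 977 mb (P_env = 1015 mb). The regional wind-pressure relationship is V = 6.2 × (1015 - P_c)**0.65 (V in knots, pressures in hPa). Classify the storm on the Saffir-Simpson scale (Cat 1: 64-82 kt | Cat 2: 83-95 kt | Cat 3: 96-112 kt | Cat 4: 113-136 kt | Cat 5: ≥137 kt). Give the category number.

1

ΔP = 1015 − 977 = 38 mb.
V ≈ 6.2 × 38^0.65 = 6.2 × 10.64 ≈ 66 kt.
66 kt falls in the Category 1 band.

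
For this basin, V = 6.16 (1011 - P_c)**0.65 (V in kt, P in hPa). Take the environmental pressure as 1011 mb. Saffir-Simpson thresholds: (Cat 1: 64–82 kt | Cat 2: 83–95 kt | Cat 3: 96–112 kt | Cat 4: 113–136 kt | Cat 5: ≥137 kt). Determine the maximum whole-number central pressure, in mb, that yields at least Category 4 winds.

Category 4 begins at V = 113 kt.
Required ΔP = (113/6.16)^(1/0.65) = 18.344^1.538 ≈ 87.87 mb.
P_c ≤ 1011 − 87.87 = 923.13, so the highest integer P_c is 923 mb.

923 mb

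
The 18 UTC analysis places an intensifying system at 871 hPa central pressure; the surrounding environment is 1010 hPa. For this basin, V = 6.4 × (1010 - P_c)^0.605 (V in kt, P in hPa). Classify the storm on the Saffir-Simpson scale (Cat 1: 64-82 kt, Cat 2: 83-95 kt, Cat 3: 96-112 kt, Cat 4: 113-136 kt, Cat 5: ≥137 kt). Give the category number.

4

ΔP = 1010 − 871 = 139 hPa.
V ≈ 6.4 × 139^0.605 = 6.4 × 19.79 ≈ 127 kt.
127 kt falls in the Category 4 band.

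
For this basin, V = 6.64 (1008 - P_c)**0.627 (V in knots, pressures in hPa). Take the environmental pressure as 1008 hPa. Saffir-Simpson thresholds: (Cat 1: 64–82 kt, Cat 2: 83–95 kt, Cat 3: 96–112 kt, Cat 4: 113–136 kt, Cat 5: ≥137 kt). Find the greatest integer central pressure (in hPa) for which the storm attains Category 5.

Category 5 begins at V = 137 kt.
Required ΔP = (137/6.64)^(1/0.627) = 20.633^1.595 ≈ 124.90 hPa.
P_c ≤ 1008 − 124.90 = 883.10, so the highest integer P_c is 883 hPa.

883 hPa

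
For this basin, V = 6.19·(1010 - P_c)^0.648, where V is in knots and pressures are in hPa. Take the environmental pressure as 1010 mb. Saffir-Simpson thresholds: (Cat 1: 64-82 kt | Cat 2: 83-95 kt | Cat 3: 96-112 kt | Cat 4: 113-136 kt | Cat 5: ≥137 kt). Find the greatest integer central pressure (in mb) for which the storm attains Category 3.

Category 3 begins at V = 96 kt.
Required ΔP = (96/6.19)^(1/0.648) = 15.509^1.543 ≈ 68.76 mb.
P_c ≤ 1010 − 68.76 = 941.24, so the highest integer P_c is 941 mb.

941 mb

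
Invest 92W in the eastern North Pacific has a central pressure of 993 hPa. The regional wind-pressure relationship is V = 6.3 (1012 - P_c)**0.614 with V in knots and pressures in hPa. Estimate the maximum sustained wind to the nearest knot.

38 kt

ΔP = 1012 − 993 = 19 hPa.
19^0.614 ≈ 6.098.
V ≈ 6.3 × 6.098 ≈ 38.4 kt.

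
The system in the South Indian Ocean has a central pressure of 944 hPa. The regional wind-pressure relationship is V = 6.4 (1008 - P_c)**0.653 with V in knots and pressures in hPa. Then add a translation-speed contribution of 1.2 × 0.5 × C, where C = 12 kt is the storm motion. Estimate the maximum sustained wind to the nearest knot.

104 kt

ΔP = 1008 − 944 = 64 hPa.
64^0.653 ≈ 15.116.
V ≈ 6.4 × 15.116 ≈ 96.7 kt.
Translation term: 1.2 × 0.5 × 12 = 7.2 kt.
Corrected V ≈ 103.9 kt → 104 kt.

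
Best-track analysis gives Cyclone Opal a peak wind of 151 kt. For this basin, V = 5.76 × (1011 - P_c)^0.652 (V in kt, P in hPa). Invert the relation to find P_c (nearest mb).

ΔP = (V / 5.76)^(1/0.652) = (151/5.76)^1.534.
151/5.76 = 26.215; 26.215^1.534 ≈ 149.86 mb.
P_c = 1011 − 149.86 = 861.14 ≈ 861 mb.

861 mb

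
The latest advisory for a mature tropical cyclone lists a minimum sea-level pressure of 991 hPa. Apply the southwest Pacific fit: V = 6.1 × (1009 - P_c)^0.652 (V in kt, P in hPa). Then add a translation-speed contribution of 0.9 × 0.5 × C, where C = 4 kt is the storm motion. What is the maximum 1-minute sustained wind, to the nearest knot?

ΔP = 1009 − 991 = 18 hPa.
18^0.652 ≈ 6.583.
V ≈ 6.1 × 6.583 ≈ 40.2 kt.
Translation term: 0.9 × 0.5 × 4 = 1.8 kt.
Corrected V ≈ 42 kt → 42 kt.

42 kt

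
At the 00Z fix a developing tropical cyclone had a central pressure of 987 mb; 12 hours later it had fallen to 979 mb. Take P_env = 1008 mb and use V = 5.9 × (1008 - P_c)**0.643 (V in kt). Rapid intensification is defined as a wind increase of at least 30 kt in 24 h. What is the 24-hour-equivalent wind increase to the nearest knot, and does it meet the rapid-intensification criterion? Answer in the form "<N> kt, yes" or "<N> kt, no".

19 kt, no

V₁: ΔP = 21, V ≈ 5.9 × 21^0.643 ≈ 41.79 kt.
V₂: ΔP = 29, V ≈ 5.9 × 29^0.643 ≈ 51.42 kt.
ΔV over 12 h = 9.63 kt → 24 h equivalent = 9.63 × 24/12 ≈ 19.26 kt.
19 kt < 30 kt ⇒ not rapid intensification.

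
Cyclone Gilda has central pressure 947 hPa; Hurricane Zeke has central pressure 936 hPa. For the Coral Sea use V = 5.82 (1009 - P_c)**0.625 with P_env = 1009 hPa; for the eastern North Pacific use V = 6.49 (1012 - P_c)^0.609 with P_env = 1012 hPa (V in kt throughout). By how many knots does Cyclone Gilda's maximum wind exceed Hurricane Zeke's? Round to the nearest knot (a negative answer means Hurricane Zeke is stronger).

-14 kt

Cyclone Gilda: ΔP = 62; V ≈ 5.82 × 62^0.625 ≈ 76.77 kt.
Hurricane Zeke: ΔP = 76; V ≈ 6.49 × 76^0.609 ≈ 90.71 kt.
Difference ≈ 76.77 − 90.71 = -13.94 → -14 kt.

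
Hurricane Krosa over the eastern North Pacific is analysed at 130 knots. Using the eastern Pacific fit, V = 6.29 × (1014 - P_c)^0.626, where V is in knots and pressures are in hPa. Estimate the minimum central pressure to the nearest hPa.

888 hPa

ΔP = (V / 6.29)^(1/0.626) = (130/6.29)^1.597.
130/6.29 = 20.668; 20.668^1.597 ≈ 126.21 hPa.
P_c = 1014 − 126.21 = 887.79 ≈ 888 hPa.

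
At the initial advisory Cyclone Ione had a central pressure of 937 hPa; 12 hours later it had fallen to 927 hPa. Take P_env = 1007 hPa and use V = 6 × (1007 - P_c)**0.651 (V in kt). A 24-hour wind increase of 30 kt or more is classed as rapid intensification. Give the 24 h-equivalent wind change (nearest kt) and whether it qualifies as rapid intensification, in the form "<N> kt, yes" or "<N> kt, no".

V₁: ΔP = 70, V ≈ 6 × 70^0.651 ≈ 95.35 kt.
V₂: ΔP = 80, V ≈ 6 × 80^0.651 ≈ 104.01 kt.
ΔV over 12 h = 8.66 kt → 24 h equivalent = 8.66 × 24/12 ≈ 17.32 kt.
17 kt < 30 kt ⇒ not rapid intensification.

17 kt, no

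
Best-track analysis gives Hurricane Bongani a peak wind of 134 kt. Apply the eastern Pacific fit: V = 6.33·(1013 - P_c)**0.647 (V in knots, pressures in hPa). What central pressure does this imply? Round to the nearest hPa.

901 hPa

ΔP = (V / 6.33)^(1/0.647) = (134/6.33)^1.546.
134/6.33 = 21.169; 21.169^1.546 ≈ 111.94 hPa.
P_c = 1013 − 111.94 = 901.06 ≈ 901 hPa.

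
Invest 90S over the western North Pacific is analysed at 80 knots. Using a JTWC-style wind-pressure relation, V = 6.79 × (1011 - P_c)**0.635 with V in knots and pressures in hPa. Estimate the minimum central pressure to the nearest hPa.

962 hPa

ΔP = (V / 6.79)^(1/0.635) = (80/6.79)^1.575.
80/6.79 = 11.782; 11.782^1.575 ≈ 48.64 hPa.
P_c = 1011 − 48.64 = 962.36 ≈ 962 hPa.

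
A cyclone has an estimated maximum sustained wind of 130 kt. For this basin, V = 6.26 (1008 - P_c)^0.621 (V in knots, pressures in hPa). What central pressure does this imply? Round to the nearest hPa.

ΔP = (V / 6.26)^(1/0.621) = (130/6.26)^1.610.
130/6.26 = 20.767; 20.767^1.610 ≈ 132.24 hPa.
P_c = 1008 − 132.24 = 875.76 ≈ 876 hPa.

876 hPa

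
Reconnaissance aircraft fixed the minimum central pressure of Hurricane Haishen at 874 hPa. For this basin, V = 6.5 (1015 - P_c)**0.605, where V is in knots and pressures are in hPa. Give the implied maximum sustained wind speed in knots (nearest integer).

ΔP = 1015 − 874 = 141 hPa.
141^0.605 ≈ 19.965.
V ≈ 6.5 × 19.965 ≈ 129.8 kt.

130 kt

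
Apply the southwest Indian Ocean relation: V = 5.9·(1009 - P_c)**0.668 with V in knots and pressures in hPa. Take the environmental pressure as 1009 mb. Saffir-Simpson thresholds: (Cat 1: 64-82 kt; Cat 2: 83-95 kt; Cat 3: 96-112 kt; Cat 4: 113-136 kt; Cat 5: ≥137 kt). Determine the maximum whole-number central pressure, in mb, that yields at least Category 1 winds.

Category 1 begins at V = 64 kt.
Required ΔP = (64/5.9)^(1/0.668) = 10.847^1.497 ≈ 35.47 mb.
P_c ≤ 1009 − 35.47 = 973.53, so the highest integer P_c is 973 mb.

973 mb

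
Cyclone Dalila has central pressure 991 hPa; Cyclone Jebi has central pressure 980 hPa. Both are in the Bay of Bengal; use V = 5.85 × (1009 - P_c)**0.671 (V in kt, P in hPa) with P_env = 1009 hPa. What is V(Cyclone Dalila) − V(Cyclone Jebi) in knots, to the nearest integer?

Cyclone Dalila: ΔP = 18; V ≈ 5.85 × 18^0.671 ≈ 40.69 kt.
Cyclone Jebi: ΔP = 29; V ≈ 5.85 × 29^0.671 ≈ 56.03 kt.
Difference ≈ 40.69 − 56.03 = -15.34 → -15 kt.

-15 kt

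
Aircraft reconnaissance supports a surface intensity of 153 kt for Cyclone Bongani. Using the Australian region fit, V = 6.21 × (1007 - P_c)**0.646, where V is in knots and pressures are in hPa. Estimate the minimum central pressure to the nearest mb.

ΔP = (V / 6.21)^(1/0.646) = (153/6.21)^1.548.
153/6.21 = 24.638; 24.638^1.548 ≈ 142.62 mb.
P_c = 1007 − 142.62 = 864.38 ≈ 864 mb.

864 mb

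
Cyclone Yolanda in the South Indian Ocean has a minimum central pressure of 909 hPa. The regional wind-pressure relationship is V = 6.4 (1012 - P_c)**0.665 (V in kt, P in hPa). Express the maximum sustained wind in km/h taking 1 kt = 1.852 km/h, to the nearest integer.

258 km/h

ΔP = 1012 − 909 = 103 hPa.
V ≈ 6.4 × 103^0.665 = 6.4 × 21.804 ≈ 139.546 kt.
139.546 × 1.852 ≈ 258.44 km/h → 258 km/h.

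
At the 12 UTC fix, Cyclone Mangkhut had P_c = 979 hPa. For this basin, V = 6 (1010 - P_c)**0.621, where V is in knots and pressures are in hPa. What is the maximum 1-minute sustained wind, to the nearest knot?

ΔP = 1010 − 979 = 31 hPa.
31^0.621 ≈ 8.436.
V ≈ 6 × 8.436 ≈ 50.6 kt.

51 kt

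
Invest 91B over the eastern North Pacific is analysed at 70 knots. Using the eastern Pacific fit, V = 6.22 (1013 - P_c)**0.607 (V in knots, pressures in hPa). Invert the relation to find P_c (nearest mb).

ΔP = (V / 6.22)^(1/0.607) = (70/6.22)^1.647.
70/6.22 = 11.254; 11.254^1.647 ≈ 53.95 mb.
P_c = 1013 − 53.95 = 959.05 ≈ 959 mb.

959 mb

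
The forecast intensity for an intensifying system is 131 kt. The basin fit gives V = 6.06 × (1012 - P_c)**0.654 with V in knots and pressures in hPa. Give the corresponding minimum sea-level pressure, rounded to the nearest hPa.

ΔP = (V / 6.06)^(1/0.654) = (131/6.06)^1.529.
131/6.06 = 21.617; 21.617^1.529 ≈ 109.89 hPa.
P_c = 1012 − 109.89 = 902.11 ≈ 902 hPa.

902 hPa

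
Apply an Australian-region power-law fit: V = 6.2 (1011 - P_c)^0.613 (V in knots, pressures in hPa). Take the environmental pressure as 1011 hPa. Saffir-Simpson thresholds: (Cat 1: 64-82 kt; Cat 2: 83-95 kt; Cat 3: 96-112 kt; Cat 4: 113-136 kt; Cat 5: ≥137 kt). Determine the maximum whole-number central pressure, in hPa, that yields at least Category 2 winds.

942 hPa

Category 2 begins at V = 83 kt.
Required ΔP = (83/6.2)^(1/0.613) = 13.387^1.631 ≈ 68.86 hPa.
P_c ≤ 1011 − 68.86 = 942.14, so the highest integer P_c is 942 hPa.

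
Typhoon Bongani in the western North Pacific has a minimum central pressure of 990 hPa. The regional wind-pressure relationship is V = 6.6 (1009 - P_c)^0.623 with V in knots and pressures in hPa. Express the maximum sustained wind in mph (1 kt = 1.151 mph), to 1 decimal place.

ΔP = 1009 − 990 = 19 hPa.
V ≈ 6.6 × 19^0.623 = 6.6 × 6.261 ≈ 41.324 kt.
41.324 × 1.151 ≈ 47.56 mph → 47.6 mph.

47.6 mph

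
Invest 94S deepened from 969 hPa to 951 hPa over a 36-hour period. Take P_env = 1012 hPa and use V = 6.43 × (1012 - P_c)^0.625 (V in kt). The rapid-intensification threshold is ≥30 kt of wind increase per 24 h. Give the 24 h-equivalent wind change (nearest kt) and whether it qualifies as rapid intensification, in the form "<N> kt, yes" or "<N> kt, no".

11 kt, no

V₁: ΔP = 43, V ≈ 6.43 × 43^0.625 ≈ 67.47 kt.
V₂: ΔP = 61, V ≈ 6.43 × 61^0.625 ≈ 83.95 kt.
ΔV over 36 h = 16.48 kt → 24 h equivalent = 16.48 × 24/36 ≈ 10.99 kt.
11 kt < 30 kt ⇒ not rapid intensification.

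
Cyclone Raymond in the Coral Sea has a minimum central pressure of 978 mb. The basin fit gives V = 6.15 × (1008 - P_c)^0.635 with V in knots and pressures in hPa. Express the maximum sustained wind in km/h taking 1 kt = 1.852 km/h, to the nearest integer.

ΔP = 1008 − 978 = 30 mb.
V ≈ 6.15 × 30^0.635 = 6.15 × 8.669 ≈ 53.315 kt.
53.315 × 1.852 ≈ 98.74 km/h → 99 km/h.

99 km/h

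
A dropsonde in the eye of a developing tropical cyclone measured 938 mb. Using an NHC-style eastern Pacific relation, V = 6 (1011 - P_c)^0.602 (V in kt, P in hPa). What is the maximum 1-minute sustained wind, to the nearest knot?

79 kt

ΔP = 1011 − 938 = 73 mb.
73^0.602 ≈ 13.235.
V ≈ 6 × 13.235 ≈ 79.4 kt.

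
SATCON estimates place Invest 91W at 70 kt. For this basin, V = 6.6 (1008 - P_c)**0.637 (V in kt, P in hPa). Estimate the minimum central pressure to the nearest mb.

967 mb

ΔP = (V / 6.6)^(1/0.637) = (70/6.6)^1.570.
70/6.6 = 10.606; 10.606^1.570 ≈ 40.74 mb.
P_c = 1008 − 40.74 = 967.26 ≈ 967 mb.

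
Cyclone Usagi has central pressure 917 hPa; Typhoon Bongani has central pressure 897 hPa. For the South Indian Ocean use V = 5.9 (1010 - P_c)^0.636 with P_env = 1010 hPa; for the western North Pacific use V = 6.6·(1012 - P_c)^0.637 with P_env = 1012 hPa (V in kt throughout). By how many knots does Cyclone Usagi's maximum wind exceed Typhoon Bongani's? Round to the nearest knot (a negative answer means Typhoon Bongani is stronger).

-30 kt

Cyclone Usagi: ΔP = 93; V ≈ 5.9 × 93^0.636 ≈ 105.39 kt.
Typhoon Bongani: ΔP = 115; V ≈ 6.6 × 115^0.637 ≈ 135.58 kt.
Difference ≈ 105.39 − 135.58 = -30.19 → -30 kt.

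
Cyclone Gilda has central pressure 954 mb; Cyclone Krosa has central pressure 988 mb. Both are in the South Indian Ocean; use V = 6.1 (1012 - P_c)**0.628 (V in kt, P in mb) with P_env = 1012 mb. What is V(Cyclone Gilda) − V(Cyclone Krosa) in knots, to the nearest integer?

Cyclone Gilda: ΔP = 58; V ≈ 6.1 × 58^0.628 ≈ 78.12 kt.
Cyclone Krosa: ΔP = 24; V ≈ 6.1 × 24^0.628 ≈ 44.89 kt.
Difference ≈ 78.12 − 44.89 = 33.23 → 33 kt.

33 kt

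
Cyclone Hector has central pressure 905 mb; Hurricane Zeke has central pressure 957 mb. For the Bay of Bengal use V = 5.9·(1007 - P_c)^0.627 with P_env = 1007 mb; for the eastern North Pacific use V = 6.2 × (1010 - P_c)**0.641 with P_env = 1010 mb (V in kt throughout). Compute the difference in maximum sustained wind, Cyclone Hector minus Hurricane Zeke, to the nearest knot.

Cyclone Hector: ΔP = 102; V ≈ 5.9 × 102^0.627 ≈ 107.21 kt.
Hurricane Zeke: ΔP = 53; V ≈ 6.2 × 53^0.641 ≈ 79.00 kt.
Difference ≈ 107.21 − 79.00 = 28.21 → 28 kt.

28 kt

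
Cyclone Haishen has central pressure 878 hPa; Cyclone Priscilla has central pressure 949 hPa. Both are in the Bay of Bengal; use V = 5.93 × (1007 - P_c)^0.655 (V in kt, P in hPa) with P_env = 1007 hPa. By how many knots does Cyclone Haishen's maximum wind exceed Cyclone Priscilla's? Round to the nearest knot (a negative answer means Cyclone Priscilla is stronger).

58 kt

Cyclone Haishen: ΔP = 129; V ≈ 5.93 × 129^0.655 ≈ 143.05 kt.
Cyclone Priscilla: ΔP = 58; V ≈ 5.93 × 58^0.655 ≈ 84.74 kt.
Difference ≈ 143.05 − 84.74 = 58.31 → 58 kt.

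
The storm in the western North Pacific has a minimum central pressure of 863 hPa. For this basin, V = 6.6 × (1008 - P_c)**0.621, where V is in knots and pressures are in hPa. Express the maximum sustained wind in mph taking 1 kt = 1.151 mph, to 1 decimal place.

167.0 mph

ΔP = 1008 − 863 = 145 hPa.
V ≈ 6.6 × 145^0.621 = 6.6 × 21.989 ≈ 145.129 kt.
145.129 × 1.151 ≈ 167.04 mph → 167.0 mph.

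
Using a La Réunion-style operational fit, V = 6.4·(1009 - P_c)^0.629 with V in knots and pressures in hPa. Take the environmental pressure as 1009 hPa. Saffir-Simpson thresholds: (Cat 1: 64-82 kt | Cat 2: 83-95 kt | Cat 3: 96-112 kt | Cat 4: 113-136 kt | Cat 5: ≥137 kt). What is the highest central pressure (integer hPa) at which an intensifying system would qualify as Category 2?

950 hPa

Category 2 begins at V = 83 kt.
Required ΔP = (83/6.4)^(1/0.629) = 12.969^1.590 ≈ 58.79 hPa.
P_c ≤ 1009 − 58.79 = 950.21, so the highest integer P_c is 950 hPa.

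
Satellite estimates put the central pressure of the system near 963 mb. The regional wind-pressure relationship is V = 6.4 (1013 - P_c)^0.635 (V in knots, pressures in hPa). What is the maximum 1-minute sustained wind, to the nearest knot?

77 kt

ΔP = 1013 − 963 = 50 mb.
50^0.635 ≈ 11.991.
V ≈ 6.4 × 11.991 ≈ 76.7 kt.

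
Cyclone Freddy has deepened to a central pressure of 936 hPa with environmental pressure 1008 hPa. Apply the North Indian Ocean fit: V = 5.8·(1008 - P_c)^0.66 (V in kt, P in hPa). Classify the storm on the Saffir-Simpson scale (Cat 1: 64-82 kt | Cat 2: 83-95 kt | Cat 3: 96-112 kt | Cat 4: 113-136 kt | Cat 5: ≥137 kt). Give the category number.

ΔP = 1008 − 936 = 72 hPa.
V ≈ 5.8 × 72^0.66 = 5.8 × 16.82 ≈ 98 kt.
98 kt falls in the Category 3 band.

3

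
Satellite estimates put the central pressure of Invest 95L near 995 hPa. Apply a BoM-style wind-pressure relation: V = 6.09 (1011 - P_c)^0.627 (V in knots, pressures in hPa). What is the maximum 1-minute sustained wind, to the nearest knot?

35 kt

ΔP = 1011 − 995 = 16 hPa.
16^0.627 ≈ 5.688.
V ≈ 6.09 × 5.688 ≈ 34.6 kt.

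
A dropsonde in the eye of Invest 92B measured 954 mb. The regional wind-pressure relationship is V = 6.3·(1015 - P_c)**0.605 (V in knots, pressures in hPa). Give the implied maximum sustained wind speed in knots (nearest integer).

ΔP = 1015 − 954 = 61 mb.
61^0.605 ≈ 12.026.
V ≈ 6.3 × 12.026 ≈ 75.8 kt.

76 kt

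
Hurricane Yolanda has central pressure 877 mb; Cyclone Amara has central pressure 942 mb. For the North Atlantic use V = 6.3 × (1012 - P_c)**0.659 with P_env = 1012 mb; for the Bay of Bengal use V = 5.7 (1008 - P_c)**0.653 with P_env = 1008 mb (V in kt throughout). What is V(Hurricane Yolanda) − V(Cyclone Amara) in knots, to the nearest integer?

Hurricane Yolanda: ΔP = 135; V ≈ 6.3 × 135^0.659 ≈ 159.67 kt.
Cyclone Amara: ΔP = 66; V ≈ 5.7 × 66^0.653 ≈ 87.91 kt.
Difference ≈ 159.67 − 87.91 = 71.76 → 72 kt.

72 kt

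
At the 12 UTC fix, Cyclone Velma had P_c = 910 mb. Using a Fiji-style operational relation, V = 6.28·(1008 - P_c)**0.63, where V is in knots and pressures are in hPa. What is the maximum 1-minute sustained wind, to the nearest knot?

ΔP = 1008 − 910 = 98 mb.
98^0.63 ≈ 17.967.
V ≈ 6.28 × 17.967 ≈ 112.8 kt.

113 kt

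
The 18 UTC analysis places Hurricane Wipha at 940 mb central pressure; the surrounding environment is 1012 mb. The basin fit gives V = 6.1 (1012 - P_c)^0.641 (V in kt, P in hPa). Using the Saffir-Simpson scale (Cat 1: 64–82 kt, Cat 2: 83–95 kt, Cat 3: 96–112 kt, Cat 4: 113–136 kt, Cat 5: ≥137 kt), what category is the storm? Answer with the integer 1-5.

2

ΔP = 1012 − 940 = 72 mb.
V ≈ 6.1 × 72^0.641 = 6.1 × 15.51 ≈ 95 kt.
95 kt falls in the Category 2 band.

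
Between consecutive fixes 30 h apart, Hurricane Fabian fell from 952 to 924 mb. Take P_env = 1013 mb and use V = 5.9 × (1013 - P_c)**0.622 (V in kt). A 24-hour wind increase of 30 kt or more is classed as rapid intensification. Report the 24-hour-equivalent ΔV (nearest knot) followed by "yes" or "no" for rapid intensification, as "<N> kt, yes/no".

V₁: ΔP = 61, V ≈ 5.9 × 61^0.622 ≈ 76.09 kt.
V₂: ΔP = 89, V ≈ 5.9 × 89^0.622 ≈ 96.24 kt.
ΔV over 30 h = 20.15 kt → 24 h equivalent = 20.15 × 24/30 ≈ 16.12 kt.
16 kt < 30 kt ⇒ not rapid intensification.

16 kt, no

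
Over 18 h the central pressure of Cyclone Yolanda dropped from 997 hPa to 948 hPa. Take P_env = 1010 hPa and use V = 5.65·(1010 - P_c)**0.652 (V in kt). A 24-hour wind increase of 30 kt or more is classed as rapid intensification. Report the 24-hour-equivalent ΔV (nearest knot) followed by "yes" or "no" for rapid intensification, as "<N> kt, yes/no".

V₁: ΔP = 13, V ≈ 5.65 × 13^0.652 ≈ 30.08 kt.
V₂: ΔP = 62, V ≈ 5.65 × 62^0.652 ≈ 83.31 kt.
ΔV over 18 h = 53.23 kt → 24 h equivalent = 53.23 × 24/18 ≈ 70.97 kt.
71 kt ≥ 30 kt ⇒ rapid intensification.

71 kt, yes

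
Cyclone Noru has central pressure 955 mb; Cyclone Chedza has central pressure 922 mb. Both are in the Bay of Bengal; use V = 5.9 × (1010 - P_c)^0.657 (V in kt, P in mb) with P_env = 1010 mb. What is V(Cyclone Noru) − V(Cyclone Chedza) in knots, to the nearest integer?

-30 kt

Cyclone Noru: ΔP = 55; V ≈ 5.9 × 55^0.657 ≈ 82.09 kt.
Cyclone Chedza: ΔP = 88; V ≈ 5.9 × 88^0.657 ≈ 111.78 kt.
Difference ≈ 82.09 − 111.78 = -29.69 → -30 kt.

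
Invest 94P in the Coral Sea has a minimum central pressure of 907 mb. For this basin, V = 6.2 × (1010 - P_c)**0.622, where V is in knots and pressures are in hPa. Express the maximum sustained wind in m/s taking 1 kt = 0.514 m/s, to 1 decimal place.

ΔP = 1010 − 907 = 103 mb.
V ≈ 6.2 × 103^0.622 = 6.2 × 17.864 ≈ 110.758 kt.
110.758 × 0.514 ≈ 56.93 m/s → 56.9 m/s.

56.9 m/s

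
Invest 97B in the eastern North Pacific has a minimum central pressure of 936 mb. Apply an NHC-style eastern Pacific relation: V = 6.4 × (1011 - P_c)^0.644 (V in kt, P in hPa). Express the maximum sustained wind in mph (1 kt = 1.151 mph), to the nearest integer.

ΔP = 1011 − 936 = 75 mb.
V ≈ 6.4 × 75^0.644 = 6.4 × 16.126 ≈ 103.209 kt.
103.209 × 1.151 ≈ 118.79 mph → 119 mph.

119 mph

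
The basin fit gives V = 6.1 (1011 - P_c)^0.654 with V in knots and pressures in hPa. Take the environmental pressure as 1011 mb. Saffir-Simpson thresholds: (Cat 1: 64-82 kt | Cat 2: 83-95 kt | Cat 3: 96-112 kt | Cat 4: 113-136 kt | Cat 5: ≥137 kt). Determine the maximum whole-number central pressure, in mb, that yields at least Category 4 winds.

924 mb

Category 4 begins at V = 113 kt.
Required ΔP = (113/6.1)^(1/0.654) = 18.525^1.529 ≈ 86.79 mb.
P_c ≤ 1011 − 86.79 = 924.21, so the highest integer P_c is 924 mb.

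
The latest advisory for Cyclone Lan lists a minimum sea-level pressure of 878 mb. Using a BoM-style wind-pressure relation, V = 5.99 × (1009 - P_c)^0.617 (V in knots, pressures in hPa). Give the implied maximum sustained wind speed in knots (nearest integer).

121 kt

ΔP = 1009 − 878 = 131 mb.
131^0.617 ≈ 20.247.
V ≈ 5.99 × 20.247 ≈ 121.3 kt.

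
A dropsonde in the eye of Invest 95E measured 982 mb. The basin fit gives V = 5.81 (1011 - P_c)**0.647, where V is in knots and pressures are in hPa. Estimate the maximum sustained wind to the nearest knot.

51 kt

ΔP = 1011 − 982 = 29 mb.
29^0.647 ≈ 8.834.
V ≈ 5.81 × 8.834 ≈ 51.3 kt.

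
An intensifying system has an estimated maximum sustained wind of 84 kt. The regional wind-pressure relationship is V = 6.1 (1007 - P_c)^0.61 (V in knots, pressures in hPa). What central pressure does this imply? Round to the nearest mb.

933 mb

ΔP = (V / 6.1)^(1/0.61) = (84/6.1)^1.639.
84/6.1 = 13.770; 13.770^1.639 ≈ 73.64 mb.
P_c = 1007 − 73.64 = 933.36 ≈ 933 mb.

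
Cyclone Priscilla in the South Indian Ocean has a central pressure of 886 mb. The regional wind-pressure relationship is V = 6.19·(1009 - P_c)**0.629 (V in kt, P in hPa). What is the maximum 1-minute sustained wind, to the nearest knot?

ΔP = 1009 − 886 = 123 mb.
123^0.629 ≈ 20.632.
V ≈ 6.19 × 20.632 ≈ 127.7 kt.

128 kt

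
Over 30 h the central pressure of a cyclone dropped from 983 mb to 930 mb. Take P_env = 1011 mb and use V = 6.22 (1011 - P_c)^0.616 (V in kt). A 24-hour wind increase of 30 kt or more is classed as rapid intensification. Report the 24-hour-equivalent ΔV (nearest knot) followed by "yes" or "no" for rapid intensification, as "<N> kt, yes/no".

V₁: ΔP = 28, V ≈ 6.22 × 28^0.616 ≈ 48.44 kt.
V₂: ΔP = 81, V ≈ 6.22 × 81^0.616 ≈ 93.20 kt.
ΔV over 30 h = 44.76 kt → 24 h equivalent = 44.76 × 24/30 ≈ 35.81 kt.
36 kt ≥ 30 kt ⇒ rapid intensification.

36 kt, yes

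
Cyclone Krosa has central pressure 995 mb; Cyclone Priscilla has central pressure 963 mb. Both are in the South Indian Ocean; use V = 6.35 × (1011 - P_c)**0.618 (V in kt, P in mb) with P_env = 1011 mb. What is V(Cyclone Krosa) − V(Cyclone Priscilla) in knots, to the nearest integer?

-34 kt

Cyclone Krosa: ΔP = 16; V ≈ 6.35 × 16^0.618 ≈ 35.23 kt.
Cyclone Priscilla: ΔP = 48; V ≈ 6.35 × 48^0.618 ≈ 69.47 kt.
Difference ≈ 35.23 − 69.47 = -34.24 → -34 kt.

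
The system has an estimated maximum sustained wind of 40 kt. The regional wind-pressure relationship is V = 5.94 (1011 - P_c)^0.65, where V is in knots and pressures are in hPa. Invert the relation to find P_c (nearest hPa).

992 hPa

ΔP = (V / 5.94)^(1/0.65) = (40/5.94)^1.538.
40/5.94 = 6.734; 6.734^1.538 ≈ 18.80 hPa.
P_c = 1011 − 18.80 = 992.20 ≈ 992 hPa.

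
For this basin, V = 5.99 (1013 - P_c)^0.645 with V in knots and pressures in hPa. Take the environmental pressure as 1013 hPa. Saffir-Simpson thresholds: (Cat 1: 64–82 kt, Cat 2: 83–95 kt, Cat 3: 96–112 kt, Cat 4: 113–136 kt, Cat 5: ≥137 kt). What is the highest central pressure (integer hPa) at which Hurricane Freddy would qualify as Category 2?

954 hPa

Category 2 begins at V = 83 kt.
Required ΔP = (83/5.99)^(1/0.645) = 13.856^1.550 ≈ 58.88 hPa.
P_c ≤ 1013 − 58.88 = 954.12, so the highest integer P_c is 954 hPa.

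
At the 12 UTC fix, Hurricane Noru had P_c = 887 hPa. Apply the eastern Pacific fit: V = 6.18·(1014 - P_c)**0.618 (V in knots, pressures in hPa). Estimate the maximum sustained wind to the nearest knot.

123 kt

ΔP = 1014 − 887 = 127 hPa.
127^0.618 ≈ 19.960.
V ≈ 6.18 × 19.960 ≈ 123.4 kt.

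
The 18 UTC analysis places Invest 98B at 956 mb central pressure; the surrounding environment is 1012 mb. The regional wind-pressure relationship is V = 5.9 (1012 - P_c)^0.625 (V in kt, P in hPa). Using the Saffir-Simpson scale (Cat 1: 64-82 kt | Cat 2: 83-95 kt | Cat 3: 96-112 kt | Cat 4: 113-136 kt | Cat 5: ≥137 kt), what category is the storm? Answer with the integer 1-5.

ΔP = 1012 − 956 = 56 mb.
V ≈ 5.9 × 56^0.625 = 5.9 × 12.38 ≈ 73 kt.
73 kt falls in the Category 1 band.

1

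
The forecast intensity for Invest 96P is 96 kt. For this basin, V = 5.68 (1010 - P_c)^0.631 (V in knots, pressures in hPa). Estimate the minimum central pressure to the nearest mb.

ΔP = (V / 5.68)^(1/0.631) = (96/5.68)^1.585.
96/5.68 = 16.901; 16.901^1.585 ≈ 88.31 mb.
P_c = 1010 − 88.31 = 921.69 ≈ 922 mb.

922 mb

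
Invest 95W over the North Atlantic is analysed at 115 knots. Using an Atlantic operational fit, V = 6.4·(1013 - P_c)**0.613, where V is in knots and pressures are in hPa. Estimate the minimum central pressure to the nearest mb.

902 mb

ΔP = (V / 6.4)^(1/0.613) = (115/6.4)^1.631.
115/6.4 = 17.969; 17.969^1.631 ≈ 111.31 mb.
P_c = 1013 − 111.31 = 901.69 ≈ 902 mb.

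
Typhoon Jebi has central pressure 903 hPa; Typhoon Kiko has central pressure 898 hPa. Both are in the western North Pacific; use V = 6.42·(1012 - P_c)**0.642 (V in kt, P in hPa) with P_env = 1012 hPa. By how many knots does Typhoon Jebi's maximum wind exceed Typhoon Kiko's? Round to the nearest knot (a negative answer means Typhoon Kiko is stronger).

Typhoon Jebi: ΔP = 109; V ≈ 6.42 × 109^0.642 ≈ 130.49 kt.
Typhoon Kiko: ΔP = 114; V ≈ 6.42 × 114^0.642 ≈ 134.30 kt.
Difference ≈ 130.49 − 134.30 = -3.81 → -4 kt.

-4 kt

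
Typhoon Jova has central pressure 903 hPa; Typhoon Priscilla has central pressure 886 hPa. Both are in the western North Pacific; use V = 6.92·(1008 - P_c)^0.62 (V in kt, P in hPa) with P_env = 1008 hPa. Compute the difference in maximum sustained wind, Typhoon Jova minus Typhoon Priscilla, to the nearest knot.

Typhoon Jova: ΔP = 105; V ≈ 6.92 × 105^0.62 ≈ 123.95 kt.
Typhoon Priscilla: ΔP = 122; V ≈ 6.92 × 122^0.62 ≈ 136.03 kt.
Difference ≈ 123.95 − 136.03 = -12.08 → -12 kt.

-12 kt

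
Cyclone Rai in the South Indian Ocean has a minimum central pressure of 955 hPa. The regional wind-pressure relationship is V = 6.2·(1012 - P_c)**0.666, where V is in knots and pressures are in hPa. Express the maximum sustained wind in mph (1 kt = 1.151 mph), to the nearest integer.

105 mph

ΔP = 1012 − 955 = 57 hPa.
V ≈ 6.2 × 57^0.666 = 6.2 × 14.771 ≈ 91.581 kt.
91.581 × 1.151 ≈ 105.41 mph → 105 mph.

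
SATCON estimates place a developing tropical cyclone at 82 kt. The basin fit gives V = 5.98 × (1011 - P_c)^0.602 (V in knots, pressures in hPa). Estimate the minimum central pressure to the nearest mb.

934 mb

ΔP = (V / 5.98)^(1/0.602) = (82/5.98)^1.661.
82/5.98 = 13.712; 13.712^1.661 ≈ 77.43 mb.
P_c = 1011 − 77.43 = 933.57 ≈ 934 mb.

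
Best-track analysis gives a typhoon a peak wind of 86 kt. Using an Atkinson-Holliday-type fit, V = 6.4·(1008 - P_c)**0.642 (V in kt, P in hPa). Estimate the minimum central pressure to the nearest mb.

ΔP = (V / 6.4)^(1/0.642) = (86/6.4)^1.558.
86/6.4 = 13.438; 13.438^1.558 ≈ 57.21 mb.
P_c = 1008 − 57.21 = 950.79 ≈ 951 mb.

951 mb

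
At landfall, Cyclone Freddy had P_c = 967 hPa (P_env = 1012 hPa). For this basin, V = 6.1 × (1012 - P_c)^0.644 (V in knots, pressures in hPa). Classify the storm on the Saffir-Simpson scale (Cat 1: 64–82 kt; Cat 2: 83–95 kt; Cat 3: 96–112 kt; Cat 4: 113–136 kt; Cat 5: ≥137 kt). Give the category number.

ΔP = 1012 − 967 = 45 hPa.
V ≈ 6.1 × 45^0.644 = 6.1 × 11.61 ≈ 71 kt.
71 kt falls in the Category 1 band.

1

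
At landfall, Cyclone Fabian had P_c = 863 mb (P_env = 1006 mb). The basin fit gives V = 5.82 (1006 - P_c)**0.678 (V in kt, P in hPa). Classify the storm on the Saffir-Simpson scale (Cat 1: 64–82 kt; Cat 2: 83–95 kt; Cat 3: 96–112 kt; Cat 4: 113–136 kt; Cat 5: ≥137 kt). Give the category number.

ΔP = 1006 − 863 = 143 mb.
V ≈ 5.82 × 143^0.678 = 5.82 × 28.93 ≈ 168 kt.
168 kt falls in the Category 5 band.

5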